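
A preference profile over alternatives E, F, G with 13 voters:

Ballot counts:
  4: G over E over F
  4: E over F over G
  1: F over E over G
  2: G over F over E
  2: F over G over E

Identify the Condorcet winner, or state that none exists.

Head-to-head results (13 voters):
E vs F: E wins 8–5.
E vs G: G wins 8–5.
F vs G: F, 7–6.
Each alternative drops at least one matchup (E loses to G; F loses to E; G loses to F); the cycle E beats F beats G beats E rules out a Condorcet winner.

none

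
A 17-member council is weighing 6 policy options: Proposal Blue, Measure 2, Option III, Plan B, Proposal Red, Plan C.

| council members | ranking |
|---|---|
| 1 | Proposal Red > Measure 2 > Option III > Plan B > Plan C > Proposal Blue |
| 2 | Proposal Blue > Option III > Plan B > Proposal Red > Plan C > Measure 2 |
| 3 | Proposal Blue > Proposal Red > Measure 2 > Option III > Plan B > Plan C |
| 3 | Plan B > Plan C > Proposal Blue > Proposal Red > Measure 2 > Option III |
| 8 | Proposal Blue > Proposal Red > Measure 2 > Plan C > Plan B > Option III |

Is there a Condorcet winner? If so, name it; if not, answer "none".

Check each pair by majority over 17 ballots:
Proposal Blue vs Measure 2: Proposal Blue, 16–1.
Proposal Blue–Option III: Proposal Blue 16–1.
Proposal Blue vs Plan B: Proposal Blue, 13–4.
Proposal Blue vs Proposal Red: Proposal Blue preferred on 2+3+3+8 = 16 ballots; Proposal Blue wins 16–1.
Proposal Blue–Plan C: Proposal Blue 13–4.
Measure 2 vs Option III: Measure 2 preferred on 1+3+3+8 = 15 ballots; Measure 2 wins 15–2.
Measure 2 vs Plan B: Measure 2 preferred on 1+3+8 = 12 ballots; Measure 2 wins 12–5.
Measure 2 vs Proposal Red: 0 for Measure 2, 17 for Proposal Red — Proposal Red by 17–0.
Measure 2 vs Plan C: 1+3+8 = 12 for Measure 2, 5 for Plan C — Measure 2 by 12–5.
Option III–Plan B: Plan B 11–6.
Option III vs Proposal Red: Option III preferred on 2 ballots; Proposal Red wins 15–2.
Option III vs Plan C: Plan C, 11–6.
Plan B vs Proposal Red: Proposal Red wins 12–5.
Plan B vs Plan C: Plan B is ranked higher on 1+2+3+3 = 9 ballots, Plan C on 8. Plan B wins 9–8.
Proposal Red vs Plan C: Proposal Red is ranked higher on 1+2+3+8 = 14 ballots, Plan C on 3. Proposal Red wins 14–3.
Only Proposal Blue has no losses; Proposal Blue is the Condorcet winner.

Proposal Blue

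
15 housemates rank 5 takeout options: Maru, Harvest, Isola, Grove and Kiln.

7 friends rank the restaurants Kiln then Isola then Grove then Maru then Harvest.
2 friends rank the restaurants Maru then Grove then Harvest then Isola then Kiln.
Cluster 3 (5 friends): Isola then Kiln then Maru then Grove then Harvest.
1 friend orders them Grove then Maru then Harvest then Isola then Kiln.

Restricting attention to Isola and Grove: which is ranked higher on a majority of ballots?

Isola

Ballots ranking Isola above Grove: 7 + 5 = 12.
Ballots ranking Grove above Isola: 15 − 12 = 3.
Isola wins the head-to-head 12–3.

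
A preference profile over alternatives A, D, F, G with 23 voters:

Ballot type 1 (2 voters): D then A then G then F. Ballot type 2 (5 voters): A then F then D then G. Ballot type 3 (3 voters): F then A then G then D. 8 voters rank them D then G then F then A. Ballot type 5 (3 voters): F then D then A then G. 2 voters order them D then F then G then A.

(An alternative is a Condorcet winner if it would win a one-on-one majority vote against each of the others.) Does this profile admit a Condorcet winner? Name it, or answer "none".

Pairwise majorities:
A vs D: D wins 15–8.
A vs F: A is ranked higher on 2+5 = 7 ballots, F on 16. F wins 16–7.
A vs G: A, 13–10.
D vs F: D, 12–11.
D–G: D 20–3.
F–G: F 13–10.
D wins every pairwise contest, so D is the Condorcet winner.

D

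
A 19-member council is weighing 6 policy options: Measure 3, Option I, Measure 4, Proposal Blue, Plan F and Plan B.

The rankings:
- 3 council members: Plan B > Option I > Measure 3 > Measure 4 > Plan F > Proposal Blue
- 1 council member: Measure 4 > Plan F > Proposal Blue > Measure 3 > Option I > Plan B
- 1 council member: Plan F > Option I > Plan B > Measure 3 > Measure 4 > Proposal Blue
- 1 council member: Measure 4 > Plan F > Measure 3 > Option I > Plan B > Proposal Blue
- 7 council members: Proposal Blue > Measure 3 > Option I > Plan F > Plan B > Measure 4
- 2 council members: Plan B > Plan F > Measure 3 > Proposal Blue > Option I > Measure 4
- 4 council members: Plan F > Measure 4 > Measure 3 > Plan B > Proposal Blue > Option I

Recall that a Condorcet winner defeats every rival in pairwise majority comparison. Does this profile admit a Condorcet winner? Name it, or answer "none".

Measure 3

Pairwise majorities:
Measure 3 vs Option I: 15 to 4, Measure 3.
Measure 3 vs Measure 4: 13 to 6, Measure 3.
Measure 3 vs Proposal Blue: 11 to 8, Measure 3.
Measure 3 vs Plan F: Measure 3 is ranked higher on 3+7 = 10 ballots, Plan F on 9. Measure 3 wins 10–9.
Measure 3 vs Plan B: 1+1+7+4 = 13 for Measure 3, 6 for Plan B — Measure 3 by 13–6.
Option I vs Measure 4: 3+1+7+2 = 13 for Option I, 6 for Measure 4 — Option I by 13–6.
Option I vs Proposal Blue: Option I is ranked higher on 3+1+1 = 5 ballots, Proposal Blue on 14. Proposal Blue wins 14–5.
Option I vs Plan F: 10 to 9, Option I.
Option I vs Plan B: Option I preferred on 1+1+1+7 = 10 ballots; Option I wins 10–9.
Measure 4 vs Proposal Blue: 10 to 9, Measure 4.
Measure 4 vs Plan F: Measure 4 preferred on 3+1+1 = 5 ballots; Plan F wins 14–5.
Measure 4 vs Plan B: Measure 4 preferred on 1+1+4 = 6 ballots; Plan B wins 13–6.
Proposal Blue vs Plan F: Proposal Blue is ranked higher on 7 ballots, Plan F on 12. Plan F wins 12–7.
Proposal Blue vs Plan B: 1+7 = 8 for Proposal Blue, 11 for Plan B — Plan B by 11–8.
Plan F vs Plan B: 1+1+1+7+4 = 14 for Plan F, 5 for Plan B — Plan F by 14–5.
Measure 3 defeats every rival head-to-head and is the Condorcet winner.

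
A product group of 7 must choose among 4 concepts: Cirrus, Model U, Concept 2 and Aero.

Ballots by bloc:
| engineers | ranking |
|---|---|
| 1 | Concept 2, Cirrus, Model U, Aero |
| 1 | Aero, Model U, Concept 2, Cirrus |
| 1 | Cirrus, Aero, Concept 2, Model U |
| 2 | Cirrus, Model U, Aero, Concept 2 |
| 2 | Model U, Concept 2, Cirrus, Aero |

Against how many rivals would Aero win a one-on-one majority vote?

1

Aero against each rival (7 engineers):
Aero–Cirrus: Cirrus 6–1.
Aero vs Model U: Model U, 5–2.
Aero vs Concept 2: 1+1+2 = 4 for Aero, 3 for Concept 2 — Aero by 4–3.
Aero beats Concept 2; loses to Cirrus, Model U — 1 pairwise win.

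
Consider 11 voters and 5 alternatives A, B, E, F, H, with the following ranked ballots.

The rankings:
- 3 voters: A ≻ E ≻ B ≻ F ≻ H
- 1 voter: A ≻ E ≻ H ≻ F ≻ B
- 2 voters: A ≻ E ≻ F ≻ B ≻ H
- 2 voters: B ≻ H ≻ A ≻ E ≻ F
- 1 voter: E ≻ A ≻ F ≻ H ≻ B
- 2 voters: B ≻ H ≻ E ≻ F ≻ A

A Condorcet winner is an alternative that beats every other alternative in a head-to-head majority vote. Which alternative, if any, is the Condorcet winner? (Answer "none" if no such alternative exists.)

Check each pair by majority over 11 ballots:
A vs B: A wins 7–4.
A vs E: A wins 8–3.
A vs F: A wins 9–2.
A vs H: A wins 7–4.
B–E: E 7–4.
B–F: B 7–4.
B vs H: B, 9–2.
E vs F: E, 11–0.
E vs H: E wins 7–4.
F vs H: F, 6–5.
A beats each of B, E, F, H — A is the Condorcet winner.

A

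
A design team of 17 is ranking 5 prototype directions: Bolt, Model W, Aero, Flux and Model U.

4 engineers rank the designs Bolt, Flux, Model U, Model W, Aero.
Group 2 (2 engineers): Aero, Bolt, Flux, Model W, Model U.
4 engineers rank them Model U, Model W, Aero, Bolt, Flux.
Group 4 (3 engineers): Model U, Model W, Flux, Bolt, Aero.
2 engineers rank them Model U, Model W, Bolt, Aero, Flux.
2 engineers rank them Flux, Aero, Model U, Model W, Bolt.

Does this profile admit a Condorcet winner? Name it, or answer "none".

Pairwise majorities:
Bolt vs Model W: Bolt is ranked higher on 4+2 = 6 ballots, Model W on 11. Model W wins 11–6.
Bolt vs Aero: 4+3+2 = 9 for Bolt, 8 for Aero — Bolt by 9–8.
Bolt vs Flux: Bolt preferred on 4+2+4+2 = 12 ballots; Bolt wins 12–5.
Bolt vs Model U: Bolt preferred on 4+2 = 6 ballots; Model U wins 11–6.
Model W vs Aero: 4+4+3+2 = 13 for Model W, 4 for Aero — Model W by 13–4.
Model W vs Flux: Model W is ranked higher on 4+3+2 = 9 ballots, Flux on 8. Model W wins 9–8.
Model W vs Model U: Model W is ranked higher on 2 ballots, Model U on 15. Model U wins 15–2.
Aero vs Flux: Aero is ranked higher on 2+4+2 = 8 ballots, Flux on 9. Flux wins 9–8.
Aero vs Model U: Aero is ranked higher on 2+2 = 4 ballots, Model U on 13. Model U wins 13–4.
Flux vs Model U: Flux is ranked higher on 4+2+2 = 8 ballots, Model U on 9. Model U wins 9–8.
Model U defeats every rival head-to-head and is the Condorcet winner.

Model U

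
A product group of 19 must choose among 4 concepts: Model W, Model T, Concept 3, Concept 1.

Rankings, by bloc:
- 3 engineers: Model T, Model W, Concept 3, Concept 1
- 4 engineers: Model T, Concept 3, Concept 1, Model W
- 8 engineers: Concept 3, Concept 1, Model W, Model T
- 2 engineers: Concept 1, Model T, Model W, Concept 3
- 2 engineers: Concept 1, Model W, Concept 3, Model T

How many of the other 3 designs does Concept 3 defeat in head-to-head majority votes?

Concept 3 against each rival (19 engineers):
Concept 3 vs Model W: Concept 3 preferred on 4+8 = 12 ballots; Concept 3 wins 12–7.
Concept 3 vs Model T: Concept 3, 10–9.
Concept 3 vs Concept 1: 3+4+8 = 15 for Concept 3, 4 for Concept 1 — Concept 3 by 15–4.
Concept 3 beats Model W, Model T, Concept 1 — 3 pairwise wins.

3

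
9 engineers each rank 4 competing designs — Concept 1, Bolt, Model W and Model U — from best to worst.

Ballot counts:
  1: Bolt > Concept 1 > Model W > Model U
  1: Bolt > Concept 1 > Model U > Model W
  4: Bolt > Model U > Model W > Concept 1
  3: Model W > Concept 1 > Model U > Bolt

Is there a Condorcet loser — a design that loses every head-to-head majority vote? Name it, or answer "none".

none

Head-to-head results (9 engineers):
Concept 1 vs Bolt: Concept 1 is ranked higher on 3 ballots, Bolt on 6. Bolt wins 6–3.
Concept 1 vs Model W: 2 to 7, Model W.
Concept 1 vs Model U: Concept 1 preferred on 1+1+3 = 5 ballots; Concept 1 wins 5–4.
Bolt–Model W: Bolt 6–3.
Bolt vs Model U: Bolt preferred on 1+1+4 = 6 ballots; Bolt wins 6–3.
Model W vs Model U: 1+3 = 4 for Model W, 5 for Model U — Model U by 5–4.
No design is winless: Concept 1 beats Model U; Bolt beats Concept 1; Model W beats Concept 1; Model U beats Model W. There is no Condorcet loser.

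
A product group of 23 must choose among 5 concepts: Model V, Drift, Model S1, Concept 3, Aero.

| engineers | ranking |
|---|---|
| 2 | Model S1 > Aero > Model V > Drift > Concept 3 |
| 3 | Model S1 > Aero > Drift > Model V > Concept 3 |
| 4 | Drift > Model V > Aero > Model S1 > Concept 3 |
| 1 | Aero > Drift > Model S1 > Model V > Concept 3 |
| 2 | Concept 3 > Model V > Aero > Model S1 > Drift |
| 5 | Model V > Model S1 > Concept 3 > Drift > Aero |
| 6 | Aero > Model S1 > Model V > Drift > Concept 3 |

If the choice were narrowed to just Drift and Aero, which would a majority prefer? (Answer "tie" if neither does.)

Aero

Ballots ranking Drift above Aero: 4 + 5 = 9.
Ballots ranking Aero above Drift: 23 − 9 = 14.
Aero wins the head-to-head 14–9.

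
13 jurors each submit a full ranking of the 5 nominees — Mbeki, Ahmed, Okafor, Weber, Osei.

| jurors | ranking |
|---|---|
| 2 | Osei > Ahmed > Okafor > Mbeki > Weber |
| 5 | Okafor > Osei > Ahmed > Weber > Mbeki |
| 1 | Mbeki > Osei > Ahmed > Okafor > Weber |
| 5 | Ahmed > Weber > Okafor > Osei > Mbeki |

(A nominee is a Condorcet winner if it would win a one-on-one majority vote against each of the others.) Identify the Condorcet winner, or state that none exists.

Head-to-head results (13 jurors):
Mbeki vs Ahmed: Ahmed, 12–1.
Mbeki vs Okafor: Okafor wins 12–1.
Mbeki vs Weber: Weber wins 10–3.
Mbeki vs Osei: Osei, 12–1.
Ahmed vs Okafor: Ahmed wins 8–5.
Ahmed vs Weber: Ahmed, 13–0.
Ahmed vs Osei: Osei wins 8–5.
Okafor vs Weber: Okafor wins 8–5.
Okafor vs Osei: Okafor wins 10–3.
Weber vs Osei: Osei, 8–5.
Each nominee drops at least one matchup (Mbeki loses to Ahmed; Ahmed loses to Osei; Okafor loses to Ahmed; Weber loses to Ahmed; Osei loses to Okafor); the cycle Ahmed beats Okafor beats Osei beats Ahmed rules out a Condorcet winner.

none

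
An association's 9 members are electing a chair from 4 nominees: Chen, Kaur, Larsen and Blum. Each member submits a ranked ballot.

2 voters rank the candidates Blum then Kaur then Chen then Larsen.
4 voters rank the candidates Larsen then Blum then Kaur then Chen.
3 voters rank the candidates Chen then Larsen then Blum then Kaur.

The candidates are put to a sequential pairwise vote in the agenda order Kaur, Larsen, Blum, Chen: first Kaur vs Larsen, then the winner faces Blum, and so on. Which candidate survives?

Round 1: Kaur vs Larsen — 2–7, Larsen advances.
Round 2: Larsen vs Blum — 7–2, Larsen advances.
Round 3: Larsen vs Chen — 4–5, Chen advances.
Chen survives the agenda.

Chen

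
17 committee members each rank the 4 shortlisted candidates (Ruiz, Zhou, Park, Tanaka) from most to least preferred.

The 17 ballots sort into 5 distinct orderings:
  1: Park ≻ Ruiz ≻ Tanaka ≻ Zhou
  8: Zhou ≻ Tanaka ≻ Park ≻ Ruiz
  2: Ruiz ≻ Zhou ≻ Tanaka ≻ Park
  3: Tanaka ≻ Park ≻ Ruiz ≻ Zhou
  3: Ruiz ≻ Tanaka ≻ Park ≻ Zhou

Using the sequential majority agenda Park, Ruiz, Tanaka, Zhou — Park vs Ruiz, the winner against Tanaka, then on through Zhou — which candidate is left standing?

Zhou

Round 1: Park vs Ruiz — 12–5, Park advances.
Round 2: Park vs Tanaka — 1–16, Tanaka advances.
Round 3: Tanaka vs Zhou — 7–10, Zhou advances.
The agenda winner is Zhou.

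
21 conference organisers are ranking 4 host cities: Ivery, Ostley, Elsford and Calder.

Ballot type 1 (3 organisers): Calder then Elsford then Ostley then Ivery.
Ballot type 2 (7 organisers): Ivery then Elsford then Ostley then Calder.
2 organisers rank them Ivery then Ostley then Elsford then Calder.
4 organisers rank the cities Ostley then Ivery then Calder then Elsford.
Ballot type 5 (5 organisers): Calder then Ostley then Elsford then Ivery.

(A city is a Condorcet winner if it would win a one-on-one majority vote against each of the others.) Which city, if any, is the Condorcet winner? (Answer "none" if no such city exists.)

Ostley

Head-to-head results (21 organisers):
Ivery vs Ostley: Ostley wins 12–9.
Ivery–Elsford: Ivery 13–8.
Ivery vs Calder: 7+2+4 = 13 for Ivery, 8 for Calder — Ivery by 13–8.
Ostley vs Elsford: 2+4+5 = 11 for Ostley, 10 for Elsford — Ostley by 11–10.
Ostley vs Calder: 7+2+4 = 13 for Ostley, 8 for Calder — Ostley by 13–8.
Elsford–Calder: Calder 12–9.
Ostley beats each of Ivery, Elsford, Calder — Ostley is the Condorcet winner.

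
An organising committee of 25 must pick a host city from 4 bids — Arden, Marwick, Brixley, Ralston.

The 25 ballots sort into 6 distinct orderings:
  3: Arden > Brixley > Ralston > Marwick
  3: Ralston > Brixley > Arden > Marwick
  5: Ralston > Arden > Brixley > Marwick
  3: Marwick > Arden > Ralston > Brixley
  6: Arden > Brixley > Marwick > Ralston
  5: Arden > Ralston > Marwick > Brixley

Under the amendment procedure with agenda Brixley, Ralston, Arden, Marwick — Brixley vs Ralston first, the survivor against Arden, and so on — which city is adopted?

Arden

Round 1: Brixley vs Ralston — 9–16, Ralston advances.
Round 2: Ralston vs Arden — 8–17, Arden advances.
Round 3: Arden vs Marwick — 22–3, Arden advances.
The agenda winner is Arden.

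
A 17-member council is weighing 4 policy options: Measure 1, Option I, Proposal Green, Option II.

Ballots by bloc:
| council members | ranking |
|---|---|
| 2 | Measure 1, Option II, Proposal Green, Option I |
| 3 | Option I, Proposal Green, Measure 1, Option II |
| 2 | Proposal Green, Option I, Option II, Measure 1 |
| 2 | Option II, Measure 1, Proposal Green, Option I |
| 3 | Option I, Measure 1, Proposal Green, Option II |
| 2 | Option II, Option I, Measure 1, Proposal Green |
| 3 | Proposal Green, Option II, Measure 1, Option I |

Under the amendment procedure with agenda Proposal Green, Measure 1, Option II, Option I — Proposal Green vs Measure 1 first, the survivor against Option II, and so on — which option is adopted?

Option II

Round 1: Proposal Green vs Measure 1 — 8–9, Measure 1 advances.
Round 2: Measure 1 vs Option II — 8–9, Option II advances.
Round 3: Option II vs Option I — 9–8, Option II advances.
The agenda winner is Option II.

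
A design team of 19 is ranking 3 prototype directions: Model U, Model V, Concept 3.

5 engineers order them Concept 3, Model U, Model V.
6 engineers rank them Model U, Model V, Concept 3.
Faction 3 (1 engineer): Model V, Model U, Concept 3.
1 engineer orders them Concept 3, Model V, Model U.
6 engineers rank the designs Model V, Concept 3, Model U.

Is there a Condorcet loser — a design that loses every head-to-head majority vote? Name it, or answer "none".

none

Head-to-head results (19 engineers):
Model U vs Model V: 5+6 = 11 for Model U, 8 for Model V — Model U by 11–8.
Model U–Concept 3: Concept 3 12–7.
Model V vs Concept 3: Model V, 13–6.
Each design has at least one pairwise win (Model U beats Model V; Model V beats Concept 3; Concept 3 beats Model U) — no Condorcet loser.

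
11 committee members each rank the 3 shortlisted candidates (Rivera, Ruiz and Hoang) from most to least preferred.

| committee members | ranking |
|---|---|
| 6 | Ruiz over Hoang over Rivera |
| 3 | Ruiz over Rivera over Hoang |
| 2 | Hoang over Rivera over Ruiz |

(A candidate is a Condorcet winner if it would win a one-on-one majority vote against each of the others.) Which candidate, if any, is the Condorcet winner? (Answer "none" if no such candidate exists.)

Ruiz

Pairwise majorities:
Rivera vs Ruiz: Ruiz, 9–2.
Rivera vs Hoang: 3 to 8, Hoang.
Ruiz vs Hoang: 6+3 = 9 for Ruiz, 2 for Hoang — Ruiz by 9–2.
Only Ruiz has no losses; Ruiz is the Condorcet winner.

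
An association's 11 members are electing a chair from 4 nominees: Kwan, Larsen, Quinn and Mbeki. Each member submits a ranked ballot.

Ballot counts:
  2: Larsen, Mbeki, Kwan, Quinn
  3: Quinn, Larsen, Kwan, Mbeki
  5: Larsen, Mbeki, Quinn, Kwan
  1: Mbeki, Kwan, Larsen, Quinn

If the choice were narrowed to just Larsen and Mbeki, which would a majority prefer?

Ballots ranking Larsen above Mbeki: 2 + 3 + 5 = 10.
Ballots ranking Mbeki above Larsen: 11 − 10 = 1.
Larsen wins the head-to-head 10–1.

Larsen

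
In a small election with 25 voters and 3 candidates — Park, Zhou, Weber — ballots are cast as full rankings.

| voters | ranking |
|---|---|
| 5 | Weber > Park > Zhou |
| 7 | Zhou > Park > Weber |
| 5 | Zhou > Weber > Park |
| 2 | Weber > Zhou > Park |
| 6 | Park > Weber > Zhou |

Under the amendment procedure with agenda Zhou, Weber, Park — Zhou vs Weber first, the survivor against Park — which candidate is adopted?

Round 1: Zhou vs Weber — 12–13, Weber advances.
Round 2: Weber vs Park — 12–13, Park advances.
The agenda winner is Park.

Park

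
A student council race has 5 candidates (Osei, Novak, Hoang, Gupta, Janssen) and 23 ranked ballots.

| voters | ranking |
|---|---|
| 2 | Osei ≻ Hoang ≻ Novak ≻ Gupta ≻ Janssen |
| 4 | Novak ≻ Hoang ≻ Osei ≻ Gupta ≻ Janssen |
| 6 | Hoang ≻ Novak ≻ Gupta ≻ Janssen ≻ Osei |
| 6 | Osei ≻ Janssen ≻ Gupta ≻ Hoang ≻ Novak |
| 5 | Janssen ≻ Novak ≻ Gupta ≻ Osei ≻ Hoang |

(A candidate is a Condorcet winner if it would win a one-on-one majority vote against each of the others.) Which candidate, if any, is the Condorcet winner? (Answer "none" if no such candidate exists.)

none

Pairwise majorities:
Osei vs Novak: 2+6 = 8 for Osei, 15 for Novak — Novak by 15–8.
Osei vs Hoang: 2+6+5 = 13 for Osei, 10 for Hoang — Osei by 13–10.
Osei vs Gupta: 12 to 11, Osei.
Osei vs Janssen: Osei is ranked higher on 2+4+6 = 12 ballots, Janssen on 11. Osei wins 12–11.
Novak vs Hoang: Novak preferred on 4+5 = 9 ballots; Hoang wins 14–9.
Novak vs Gupta: Novak preferred on 2+4+6+5 = 17 ballots; Novak wins 17–6.
Novak vs Janssen: 2+4+6 = 12 for Novak, 11 for Janssen — Novak by 12–11.
Hoang vs Gupta: Hoang is ranked higher on 2+4+6 = 12 ballots, Gupta on 11. Hoang wins 12–11.
Hoang vs Janssen: 12 to 11, Hoang.
Gupta vs Janssen: 2+4+6 = 12 for Gupta, 11 for Janssen — Gupta by 12–11.
Every candidate loses at least once (Osei loses to Novak; Novak loses to Hoang; Hoang loses to Osei; Gupta loses to Osei; Janssen loses to Osei). The majority relation contains the cycle Osei beats Hoang beats Novak beats Osei, so there is no Condorcet winner.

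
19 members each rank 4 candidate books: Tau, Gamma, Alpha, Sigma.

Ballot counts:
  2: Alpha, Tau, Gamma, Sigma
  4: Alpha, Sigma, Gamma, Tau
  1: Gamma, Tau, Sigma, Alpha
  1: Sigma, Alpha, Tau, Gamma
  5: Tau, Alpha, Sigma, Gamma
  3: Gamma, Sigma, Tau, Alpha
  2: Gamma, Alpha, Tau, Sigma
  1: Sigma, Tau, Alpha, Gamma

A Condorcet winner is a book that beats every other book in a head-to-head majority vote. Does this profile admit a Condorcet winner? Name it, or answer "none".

none

Check each pair by majority over 19 ballots:
Tau vs Gamma: Gamma wins 10–9.
Tau vs Alpha: Tau, 10–9.
Tau vs Sigma: Tau wins 10–9.
Gamma–Alpha: Alpha 13–6.
Gamma vs Sigma: Sigma wins 11–8.
Alpha–Sigma: Alpha 13–6.
Every book loses at least once (Tau loses to Gamma; Gamma loses to Alpha; Alpha loses to Tau; Sigma loses to Tau). The majority relation contains the cycle Tau beats Alpha beats Gamma beats Tau, so there is no Condorcet winner.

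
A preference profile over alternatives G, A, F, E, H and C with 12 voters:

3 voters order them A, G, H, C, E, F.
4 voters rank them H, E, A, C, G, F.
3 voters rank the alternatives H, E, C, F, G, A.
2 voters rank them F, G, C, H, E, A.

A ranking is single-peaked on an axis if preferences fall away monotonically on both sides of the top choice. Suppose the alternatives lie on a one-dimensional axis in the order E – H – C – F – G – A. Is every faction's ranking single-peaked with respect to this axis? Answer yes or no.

Axis positions: E=1, H=2, C=3, F=4, G=5, A=6.
Faction 1: ranking walks positions 6-5-2-3-1-4; H is ranked above F even though F lies between H and the peak A on the axis — preferences dip and rise again. Not single-peaked.
Faction 2: ranking walks positions 2-1-6-3-5-4; A is ranked above C even though C lies between A and the peak H on the axis — preferences dip and rise again. Not single-peaked.
Faction 3 (peak H at position 2): ranking walks positions 2-1-3-4-5-6, expanding outward from the peak — single-peaked.
Faction 4 (peak F at position 4): ranking walks positions 4-5-3-2-1-6, expanding outward from the peak — single-peaked.
Faction 1 violates single-peakedness, so the profile is not single-peaked on this axis.

no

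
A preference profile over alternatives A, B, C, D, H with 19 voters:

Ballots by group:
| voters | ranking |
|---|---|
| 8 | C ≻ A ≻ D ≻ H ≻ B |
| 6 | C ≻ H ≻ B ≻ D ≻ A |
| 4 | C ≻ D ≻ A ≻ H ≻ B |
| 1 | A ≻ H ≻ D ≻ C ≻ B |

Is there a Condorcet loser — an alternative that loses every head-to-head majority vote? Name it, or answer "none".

Head-to-head results (19 voters):
A vs B: A, 13–6.
A vs C: A is ranked higher on 1 ballot, C on 18. C wins 18–1.
A vs D: D wins 10–9.
A vs H: A preferred on 8+4+1 = 13 ballots; A wins 13–6.
B vs C: C wins 19–0.
B vs D: 6 to 13, D.
B vs H: 0 to 19, H.
C vs D: C, 18–1.
C vs H: C is ranked higher on 8+6+4 = 18 ballots, H on 1. C wins 18–1.
D vs H: D preferred on 8+4 = 12 ballots; D wins 12–7.
B loses to every other alternative — it is the Condorcet loser.

B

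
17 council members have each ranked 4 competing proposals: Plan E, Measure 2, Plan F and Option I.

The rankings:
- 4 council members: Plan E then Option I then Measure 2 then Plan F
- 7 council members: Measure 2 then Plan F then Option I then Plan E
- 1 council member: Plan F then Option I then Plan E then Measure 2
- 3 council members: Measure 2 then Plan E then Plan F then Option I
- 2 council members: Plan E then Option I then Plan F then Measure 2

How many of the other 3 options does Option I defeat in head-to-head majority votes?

Option I against each rival (17 council members):
Option I vs Plan E: Option I preferred on 7+1 = 8 ballots; Plan E wins 9–8.
Option I vs Measure 2: 4+1+2 = 7 for Option I, 10 for Measure 2 — Measure 2 by 10–7.
Option I vs Plan F: 4+2 = 6 for Option I, 11 for Plan F — Plan F by 11–6.
Option I beats no one; loses to Plan E, Measure 2, Plan F — 0 pairwise wins.

0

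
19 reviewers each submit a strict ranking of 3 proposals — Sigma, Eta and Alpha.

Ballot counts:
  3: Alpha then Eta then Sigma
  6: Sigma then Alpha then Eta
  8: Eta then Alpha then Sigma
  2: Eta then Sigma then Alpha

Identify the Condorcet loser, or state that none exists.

Head-to-head results (19 reviewers):
Sigma–Eta: Eta 13–6.
Sigma–Alpha: Alpha 11–8.
Eta–Alpha: Eta 10–9.
Sigma loses to every other project — it is the Condorcet loser.

Sigma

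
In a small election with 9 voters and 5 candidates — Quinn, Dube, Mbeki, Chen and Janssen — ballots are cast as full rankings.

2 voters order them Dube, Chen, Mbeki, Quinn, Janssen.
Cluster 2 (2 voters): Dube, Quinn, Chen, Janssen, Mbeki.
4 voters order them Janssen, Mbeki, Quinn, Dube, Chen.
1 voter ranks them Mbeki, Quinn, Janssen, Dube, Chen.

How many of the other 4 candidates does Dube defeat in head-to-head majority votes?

1

Dube against each rival (9 voters):
Dube vs Quinn: 2+2 = 4 for Dube, 5 for Quinn — Quinn by 5–4.
Dube vs Mbeki: Mbeki, 5–4.
Dube–Chen: Dube 9–0.
Dube–Janssen: Janssen 5–4.
Dube beats Chen; loses to Quinn, Mbeki, Janssen — 1 pairwise win.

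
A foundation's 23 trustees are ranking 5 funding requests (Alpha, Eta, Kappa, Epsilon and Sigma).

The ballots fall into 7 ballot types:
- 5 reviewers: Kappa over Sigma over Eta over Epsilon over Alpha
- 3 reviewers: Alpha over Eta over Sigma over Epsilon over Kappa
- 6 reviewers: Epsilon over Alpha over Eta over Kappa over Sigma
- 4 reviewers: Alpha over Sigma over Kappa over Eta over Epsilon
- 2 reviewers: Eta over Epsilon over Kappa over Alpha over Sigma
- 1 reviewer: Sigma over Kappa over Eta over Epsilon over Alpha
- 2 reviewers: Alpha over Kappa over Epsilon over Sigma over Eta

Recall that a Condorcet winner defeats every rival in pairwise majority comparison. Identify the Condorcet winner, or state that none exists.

none

Head-to-head results (23 reviewers):
Alpha vs Eta: 15 to 8, Alpha.
Alpha vs Kappa: Alpha is ranked higher on 3+6+4+2 = 15 ballots, Kappa on 8. Alpha wins 15–8.
Alpha vs Epsilon: Alpha is ranked higher on 3+4+2 = 9 ballots, Epsilon on 14. Epsilon wins 14–9.
Alpha vs Sigma: Alpha is ranked higher on 3+6+4+2+2 = 17 ballots, Sigma on 6. Alpha wins 17–6.
Eta vs Kappa: 3+6+2 = 11 for Eta, 12 for Kappa — Kappa by 12–11.
Eta vs Epsilon: Eta is ranked higher on 5+3+4+2+1 = 15 ballots, Epsilon on 8. Eta wins 15–8.
Eta vs Sigma: Eta is ranked higher on 3+6+2 = 11 ballots, Sigma on 12. Sigma wins 12–11.
Kappa vs Epsilon: 12 to 11, Kappa.
Kappa vs Sigma: Kappa is ranked higher on 5+6+2+2 = 15 ballots, Sigma on 8. Kappa wins 15–8.
Epsilon vs Sigma: Epsilon is ranked higher on 6+2+2 = 10 ballots, Sigma on 13. Sigma wins 13–10.
Each project drops at least one matchup (Alpha loses to Epsilon; Eta loses to Alpha; Kappa loses to Alpha; Epsilon loses to Eta; Sigma loses to Alpha); the cycle Alpha → Eta → Epsilon → Alpha rules out a Condorcet winner.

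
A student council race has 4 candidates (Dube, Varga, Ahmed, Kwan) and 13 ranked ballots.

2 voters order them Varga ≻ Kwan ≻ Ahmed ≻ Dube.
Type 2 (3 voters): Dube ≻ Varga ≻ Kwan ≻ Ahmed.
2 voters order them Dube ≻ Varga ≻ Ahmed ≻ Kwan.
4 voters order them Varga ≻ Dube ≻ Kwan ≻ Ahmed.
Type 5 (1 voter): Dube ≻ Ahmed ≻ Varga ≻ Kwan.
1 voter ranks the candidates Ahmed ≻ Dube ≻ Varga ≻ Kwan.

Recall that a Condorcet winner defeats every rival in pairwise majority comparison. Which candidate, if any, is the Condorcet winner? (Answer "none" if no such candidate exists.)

Dube

Pairwise majorities:
Dube vs Varga: Dube, 7–6.
Dube vs Ahmed: Dube, 10–3.
Dube vs Kwan: Dube, 11–2.
Varga–Ahmed: Varga 11–2.
Varga–Kwan: Varga 13–0.
Ahmed–Kwan: Kwan 9–4.
Dube beats each of Varga, Ahmed, Kwan — Dube is the Condorcet winner.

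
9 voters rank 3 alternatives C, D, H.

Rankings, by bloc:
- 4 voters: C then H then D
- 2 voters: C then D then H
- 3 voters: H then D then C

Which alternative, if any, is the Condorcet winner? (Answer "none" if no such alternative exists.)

C

Head-to-head results (9 voters):
C vs D: 6 to 3, C.
C vs H: 6 to 3, C.
D vs H: D preferred on 2 ballots; H wins 7–2.
C beats each of D, H — C is the Condorcet winner.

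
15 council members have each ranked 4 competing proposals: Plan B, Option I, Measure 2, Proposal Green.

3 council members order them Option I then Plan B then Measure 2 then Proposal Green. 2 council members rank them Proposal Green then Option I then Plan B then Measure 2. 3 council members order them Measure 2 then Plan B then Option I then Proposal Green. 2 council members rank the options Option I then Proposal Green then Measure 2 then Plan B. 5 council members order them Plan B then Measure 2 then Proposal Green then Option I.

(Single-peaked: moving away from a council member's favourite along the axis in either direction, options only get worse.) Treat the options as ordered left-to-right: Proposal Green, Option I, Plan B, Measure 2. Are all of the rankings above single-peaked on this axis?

no

Axis positions: Proposal Green=1, Option I=2, Plan B=3, Measure 2=4.
Ballot type 1 (peak Option I at position 2): ranking walks positions 2-3-4-1, expanding outward from the peak — single-peaked.
Ballot type 2 (peak Proposal Green at position 1): ranking walks positions 1-2-3-4, expanding outward from the peak — single-peaked.
Ballot type 3 (peak Measure 2 at position 4): ranking walks positions 4-3-2-1, expanding outward from the peak — single-peaked.
Ballot type 4: ranking walks positions 2-1-4-3; Measure 2 is ranked above Plan B even though Plan B lies between Measure 2 and the peak Option I on the axis — preferences dip and rise again. Not single-peaked.
Ballot type 5: ranking walks positions 3-4-1-2; Proposal Green is ranked above Option I even though Option I lies between Proposal Green and the peak Plan B on the axis — preferences dip and rise again. Not single-peaked.
Ballot type 4 violates single-peakedness, so the profile is not single-peaked on this axis.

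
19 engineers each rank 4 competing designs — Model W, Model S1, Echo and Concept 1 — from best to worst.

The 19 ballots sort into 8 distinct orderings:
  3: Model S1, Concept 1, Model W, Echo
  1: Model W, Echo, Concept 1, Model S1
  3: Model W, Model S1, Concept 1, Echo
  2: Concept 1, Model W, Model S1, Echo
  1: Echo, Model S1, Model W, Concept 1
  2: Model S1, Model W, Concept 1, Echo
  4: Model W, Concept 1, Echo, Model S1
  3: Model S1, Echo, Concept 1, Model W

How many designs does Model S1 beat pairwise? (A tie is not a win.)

Model S1 against each rival (19 engineers):
Model S1 vs Model W: Model S1 preferred on 3+1+2+3 = 9 ballots; Model W wins 10–9.
Model S1 vs Echo: 13 to 6, Model S1.
Model S1 vs Concept 1: Model S1 preferred on 3+3+1+2+3 = 12 ballots; Model S1 wins 12–7.
Model S1 beats Echo, Concept 1; loses to Model W — 2 pairwise wins.

2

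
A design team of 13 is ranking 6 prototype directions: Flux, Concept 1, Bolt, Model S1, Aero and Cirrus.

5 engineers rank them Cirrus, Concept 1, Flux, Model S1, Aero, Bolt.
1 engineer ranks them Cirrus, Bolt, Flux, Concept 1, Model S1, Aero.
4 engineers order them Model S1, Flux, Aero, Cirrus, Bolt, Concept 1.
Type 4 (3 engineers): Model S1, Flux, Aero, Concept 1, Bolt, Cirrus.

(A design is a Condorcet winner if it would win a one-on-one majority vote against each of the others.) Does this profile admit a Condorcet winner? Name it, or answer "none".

Model S1

Pairwise majorities:
Flux vs Concept 1: Flux wins 8–5.
Flux–Bolt: Flux 12–1.
Flux–Model S1: Model S1 7–6.
Flux–Aero: Flux 13–0.
Flux vs Cirrus: Flux, 7–6.
Concept 1 vs Bolt: Concept 1 wins 8–5.
Concept 1 vs Model S1: Model S1, 7–6.
Concept 1–Aero: Aero 7–6.
Concept 1 vs Cirrus: Cirrus wins 10–3.
Bolt–Model S1: Model S1 12–1.
Bolt–Aero: Aero 12–1.
Bolt vs Cirrus: Cirrus, 10–3.
Model S1–Aero: Model S1 13–0.
Model S1 vs Cirrus: Model S1, 7–6.
Aero vs Cirrus: Aero wins 7–6.
Only Model S1 has no losses; Model S1 is the Condorcet winner.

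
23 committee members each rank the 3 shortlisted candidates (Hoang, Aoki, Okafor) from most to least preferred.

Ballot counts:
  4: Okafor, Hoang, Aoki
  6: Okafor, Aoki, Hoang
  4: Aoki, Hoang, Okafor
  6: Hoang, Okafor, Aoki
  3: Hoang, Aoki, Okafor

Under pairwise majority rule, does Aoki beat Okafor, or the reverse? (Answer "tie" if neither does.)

Okafor

Ballots ranking Aoki above Okafor: 4 + 3 = 7.
Ballots ranking Okafor above Aoki: 23 − 7 = 16.
Okafor wins the head-to-head 16–7.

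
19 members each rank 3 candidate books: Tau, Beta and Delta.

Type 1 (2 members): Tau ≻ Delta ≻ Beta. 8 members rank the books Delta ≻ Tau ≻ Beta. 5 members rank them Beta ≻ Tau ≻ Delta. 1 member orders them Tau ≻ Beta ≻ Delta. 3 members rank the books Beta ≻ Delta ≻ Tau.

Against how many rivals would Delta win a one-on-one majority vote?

2

Delta against each rival (19 members):
Delta vs Tau: Delta wins 11–8.
Delta vs Beta: Delta wins 10–9.
Delta beats Tau, Beta — 2 pairwise wins.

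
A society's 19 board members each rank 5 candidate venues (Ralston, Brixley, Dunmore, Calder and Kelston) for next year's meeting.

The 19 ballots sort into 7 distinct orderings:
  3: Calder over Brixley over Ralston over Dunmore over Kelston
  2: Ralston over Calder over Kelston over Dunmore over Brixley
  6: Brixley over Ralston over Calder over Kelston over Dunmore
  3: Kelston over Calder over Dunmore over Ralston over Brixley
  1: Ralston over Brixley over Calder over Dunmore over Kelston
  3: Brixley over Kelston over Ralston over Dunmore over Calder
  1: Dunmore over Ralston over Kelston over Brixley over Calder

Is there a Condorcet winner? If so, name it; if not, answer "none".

Head-to-head results (19 organisers):
Ralston vs Brixley: 2+3+1+1 = 7 for Ralston, 12 for Brixley — Brixley by 12–7.
Ralston vs Dunmore: 15 to 4, Ralston.
Ralston vs Calder: Ralston, 13–6.
Ralston vs Kelston: Ralston is ranked higher on 3+2+6+1+1 = 13 ballots, Kelston on 6. Ralston wins 13–6.
Brixley vs Dunmore: 3+6+1+3 = 13 for Brixley, 6 for Dunmore — Brixley by 13–6.
Brixley vs Calder: Brixley is ranked higher on 6+1+3+1 = 11 ballots, Calder on 8. Brixley wins 11–8.
Brixley vs Kelston: Brixley preferred on 3+6+1+3 = 13 ballots; Brixley wins 13–6.
Dunmore vs Calder: 3+1 = 4 for Dunmore, 15 for Calder — Calder by 15–4.
Dunmore vs Kelston: Kelston, 14–5.
Calder vs Kelston: Calder preferred on 3+2+6+1 = 12 ballots; Calder wins 12–7.
Only Brixley has no losses; Brixley is the Condorcet winner.

Brixley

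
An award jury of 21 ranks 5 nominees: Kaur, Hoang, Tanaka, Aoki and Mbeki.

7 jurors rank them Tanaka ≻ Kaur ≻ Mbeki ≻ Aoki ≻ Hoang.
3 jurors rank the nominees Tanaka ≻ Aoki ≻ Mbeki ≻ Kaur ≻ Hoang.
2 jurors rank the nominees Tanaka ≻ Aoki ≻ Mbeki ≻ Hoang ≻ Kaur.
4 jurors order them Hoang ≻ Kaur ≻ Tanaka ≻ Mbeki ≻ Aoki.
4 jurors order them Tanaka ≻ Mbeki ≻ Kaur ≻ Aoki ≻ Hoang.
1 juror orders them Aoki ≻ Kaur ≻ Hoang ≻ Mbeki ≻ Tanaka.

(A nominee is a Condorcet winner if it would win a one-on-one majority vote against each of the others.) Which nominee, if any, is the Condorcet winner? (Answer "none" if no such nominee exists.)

Tanaka

Check each pair by majority over 21 ballots:
Kaur–Hoang: Kaur 15–6.
Kaur vs Tanaka: 4+1 = 5 for Kaur, 16 for Tanaka — Tanaka by 16–5.
Kaur vs Aoki: 15 to 6, Kaur.
Kaur–Mbeki: Kaur 12–9.
Hoang–Tanaka: Tanaka 16–5.
Hoang vs Aoki: Aoki, 17–4.
Hoang vs Mbeki: 5 to 16, Mbeki.
Tanaka vs Aoki: 7+3+2+4+4 = 20 for Tanaka, 1 for Aoki — Tanaka by 20–1.
Tanaka vs Mbeki: Tanaka, 20–1.
Aoki vs Mbeki: 3+2+1 = 6 for Aoki, 15 for Mbeki — Mbeki by 15–6.
Tanaka beats each of Kaur, Hoang, Aoki, Mbeki — Tanaka is the Condorcet winner.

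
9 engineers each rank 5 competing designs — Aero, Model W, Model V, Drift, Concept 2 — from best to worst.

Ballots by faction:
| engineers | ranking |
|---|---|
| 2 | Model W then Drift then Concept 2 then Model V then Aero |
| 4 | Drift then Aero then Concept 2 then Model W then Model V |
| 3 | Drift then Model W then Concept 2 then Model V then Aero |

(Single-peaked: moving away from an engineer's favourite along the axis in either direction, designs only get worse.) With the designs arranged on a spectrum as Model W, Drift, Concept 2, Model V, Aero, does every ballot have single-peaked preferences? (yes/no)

no

Axis positions: Model W=1, Drift=2, Concept 2=3, Model V=4, Aero=5.
Faction 1 (peak Model W at position 1): ranking walks positions 1-2-3-4-5, expanding outward from the peak — single-peaked.
Faction 2: ranking walks positions 2-5-3-1-4; Aero is ranked above Concept 2 even though Concept 2 lies between Aero and the peak Drift on the axis — preferences dip and rise again. Not single-peaked.
Faction 3 (peak Drift at position 2): ranking walks positions 2-1-3-4-5, expanding outward from the peak — single-peaked.
Faction 2 violates single-peakedness, so the profile is not single-peaked on this axis.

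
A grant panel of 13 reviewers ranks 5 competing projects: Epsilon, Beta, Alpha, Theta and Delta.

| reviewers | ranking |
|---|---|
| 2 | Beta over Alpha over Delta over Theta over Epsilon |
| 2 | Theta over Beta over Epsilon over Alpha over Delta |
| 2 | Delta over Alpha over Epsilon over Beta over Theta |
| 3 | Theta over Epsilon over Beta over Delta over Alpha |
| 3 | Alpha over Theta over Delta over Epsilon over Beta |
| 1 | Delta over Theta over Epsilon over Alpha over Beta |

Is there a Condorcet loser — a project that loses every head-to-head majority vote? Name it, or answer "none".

Head-to-head results (13 reviewers):
Epsilon–Beta: Epsilon 9–4.
Epsilon vs Alpha: Alpha, 7–6.
Epsilon vs Theta: 2 for Epsilon, 11 for Theta — Theta by 11–2.
Epsilon–Delta: Delta 8–5.
Beta vs Alpha: Beta preferred on 2+2+3 = 7 ballots; Beta wins 7–6.
Beta vs Theta: Theta, 9–4.
Beta vs Delta: Beta, 7–6.
Alpha vs Theta: Alpha wins 7–6.
Alpha vs Delta: Alpha is ranked higher on 2+2+3 = 7 ballots, Delta on 6. Alpha wins 7–6.
Theta vs Delta: Theta is ranked higher on 2+3+3 = 8 ballots, Delta on 5. Theta wins 8–5.
Every project wins at least one matchup (Epsilon beats Beta; Beta beats Alpha; Alpha beats Epsilon; Theta beats Epsilon; Delta beats Epsilon), so there is no Condorcet loser.

none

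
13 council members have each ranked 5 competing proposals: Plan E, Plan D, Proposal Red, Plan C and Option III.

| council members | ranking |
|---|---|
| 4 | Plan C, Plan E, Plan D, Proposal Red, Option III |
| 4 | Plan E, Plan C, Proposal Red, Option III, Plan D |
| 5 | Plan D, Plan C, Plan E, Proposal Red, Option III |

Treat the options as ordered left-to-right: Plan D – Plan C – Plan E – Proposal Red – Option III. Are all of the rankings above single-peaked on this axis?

Axis positions: Plan D=1, Plan C=2, Plan E=3, Proposal Red=4, Option III=5.
Type 1 (peak Plan C at position 2): ranking walks positions 2-3-1-4-5, expanding outward from the peak — single-peaked.
Type 2 (peak Plan E at position 3): ranking walks positions 3-2-4-5-1, expanding outward from the peak — single-peaked.
Type 3 (peak Plan D at position 1): ranking walks positions 1-2-3-4-5, expanding outward from the peak — single-peaked.
Every ranking is single-peaked on this axis.

yes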